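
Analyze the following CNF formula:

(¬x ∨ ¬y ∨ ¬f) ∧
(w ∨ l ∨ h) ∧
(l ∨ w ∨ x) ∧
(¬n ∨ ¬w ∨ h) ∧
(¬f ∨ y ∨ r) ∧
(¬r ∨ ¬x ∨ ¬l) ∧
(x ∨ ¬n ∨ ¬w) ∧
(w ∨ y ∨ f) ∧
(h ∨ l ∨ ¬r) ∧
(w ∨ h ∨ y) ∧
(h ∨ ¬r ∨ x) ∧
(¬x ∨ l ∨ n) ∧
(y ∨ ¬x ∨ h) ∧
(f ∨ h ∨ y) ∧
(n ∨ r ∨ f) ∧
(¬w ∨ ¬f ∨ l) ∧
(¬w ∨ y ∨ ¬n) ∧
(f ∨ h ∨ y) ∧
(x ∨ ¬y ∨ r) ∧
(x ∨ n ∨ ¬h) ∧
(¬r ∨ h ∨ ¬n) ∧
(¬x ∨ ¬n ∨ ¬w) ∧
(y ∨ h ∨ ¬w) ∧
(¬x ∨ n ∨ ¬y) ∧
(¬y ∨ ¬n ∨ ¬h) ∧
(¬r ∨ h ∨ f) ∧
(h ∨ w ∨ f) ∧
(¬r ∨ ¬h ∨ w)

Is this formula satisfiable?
No

No, the formula is not satisfiable.

No assignment of truth values to the variables can make all 28 clauses true simultaneously.

The formula is UNSAT (unsatisfiable).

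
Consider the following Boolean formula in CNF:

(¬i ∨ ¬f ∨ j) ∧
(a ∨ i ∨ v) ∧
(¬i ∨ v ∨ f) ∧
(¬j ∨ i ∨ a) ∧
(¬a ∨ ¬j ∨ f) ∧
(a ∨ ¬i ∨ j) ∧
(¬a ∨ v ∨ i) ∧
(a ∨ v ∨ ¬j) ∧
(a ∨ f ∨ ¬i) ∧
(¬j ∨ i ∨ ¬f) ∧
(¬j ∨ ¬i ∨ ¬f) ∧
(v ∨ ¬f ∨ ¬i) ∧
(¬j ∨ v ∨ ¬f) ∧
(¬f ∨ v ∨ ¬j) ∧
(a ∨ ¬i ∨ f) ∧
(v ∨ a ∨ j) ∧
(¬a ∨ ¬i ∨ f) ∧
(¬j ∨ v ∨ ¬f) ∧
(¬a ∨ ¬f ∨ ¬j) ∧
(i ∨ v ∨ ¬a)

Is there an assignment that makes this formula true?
Yes

Yes, the formula is satisfiable.

One satisfying assignment is: a=False, v=True, j=False, i=False, f=False

Verification: With this assignment, all 20 clauses evaluate to true.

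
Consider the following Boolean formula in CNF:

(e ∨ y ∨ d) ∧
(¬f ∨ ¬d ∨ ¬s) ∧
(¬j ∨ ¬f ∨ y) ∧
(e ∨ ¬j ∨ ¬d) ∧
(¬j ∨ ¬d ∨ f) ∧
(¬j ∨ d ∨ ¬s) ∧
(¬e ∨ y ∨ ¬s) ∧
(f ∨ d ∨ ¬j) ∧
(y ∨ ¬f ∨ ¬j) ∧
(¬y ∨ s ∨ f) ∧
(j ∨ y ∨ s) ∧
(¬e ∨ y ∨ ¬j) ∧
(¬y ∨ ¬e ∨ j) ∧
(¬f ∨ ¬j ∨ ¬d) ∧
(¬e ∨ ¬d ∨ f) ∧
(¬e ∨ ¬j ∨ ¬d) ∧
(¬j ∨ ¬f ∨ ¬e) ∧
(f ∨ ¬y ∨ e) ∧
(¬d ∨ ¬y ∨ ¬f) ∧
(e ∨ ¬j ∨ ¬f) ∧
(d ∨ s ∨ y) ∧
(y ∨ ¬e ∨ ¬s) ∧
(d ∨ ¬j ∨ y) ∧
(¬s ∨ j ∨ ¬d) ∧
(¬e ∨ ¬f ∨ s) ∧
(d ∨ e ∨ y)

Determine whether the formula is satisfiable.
Yes

Yes, the formula is satisfiable.

One satisfying assignment is: d=False, y=True, e=False, j=False, s=False, f=True

Verification: With this assignment, all 26 clauses evaluate to true.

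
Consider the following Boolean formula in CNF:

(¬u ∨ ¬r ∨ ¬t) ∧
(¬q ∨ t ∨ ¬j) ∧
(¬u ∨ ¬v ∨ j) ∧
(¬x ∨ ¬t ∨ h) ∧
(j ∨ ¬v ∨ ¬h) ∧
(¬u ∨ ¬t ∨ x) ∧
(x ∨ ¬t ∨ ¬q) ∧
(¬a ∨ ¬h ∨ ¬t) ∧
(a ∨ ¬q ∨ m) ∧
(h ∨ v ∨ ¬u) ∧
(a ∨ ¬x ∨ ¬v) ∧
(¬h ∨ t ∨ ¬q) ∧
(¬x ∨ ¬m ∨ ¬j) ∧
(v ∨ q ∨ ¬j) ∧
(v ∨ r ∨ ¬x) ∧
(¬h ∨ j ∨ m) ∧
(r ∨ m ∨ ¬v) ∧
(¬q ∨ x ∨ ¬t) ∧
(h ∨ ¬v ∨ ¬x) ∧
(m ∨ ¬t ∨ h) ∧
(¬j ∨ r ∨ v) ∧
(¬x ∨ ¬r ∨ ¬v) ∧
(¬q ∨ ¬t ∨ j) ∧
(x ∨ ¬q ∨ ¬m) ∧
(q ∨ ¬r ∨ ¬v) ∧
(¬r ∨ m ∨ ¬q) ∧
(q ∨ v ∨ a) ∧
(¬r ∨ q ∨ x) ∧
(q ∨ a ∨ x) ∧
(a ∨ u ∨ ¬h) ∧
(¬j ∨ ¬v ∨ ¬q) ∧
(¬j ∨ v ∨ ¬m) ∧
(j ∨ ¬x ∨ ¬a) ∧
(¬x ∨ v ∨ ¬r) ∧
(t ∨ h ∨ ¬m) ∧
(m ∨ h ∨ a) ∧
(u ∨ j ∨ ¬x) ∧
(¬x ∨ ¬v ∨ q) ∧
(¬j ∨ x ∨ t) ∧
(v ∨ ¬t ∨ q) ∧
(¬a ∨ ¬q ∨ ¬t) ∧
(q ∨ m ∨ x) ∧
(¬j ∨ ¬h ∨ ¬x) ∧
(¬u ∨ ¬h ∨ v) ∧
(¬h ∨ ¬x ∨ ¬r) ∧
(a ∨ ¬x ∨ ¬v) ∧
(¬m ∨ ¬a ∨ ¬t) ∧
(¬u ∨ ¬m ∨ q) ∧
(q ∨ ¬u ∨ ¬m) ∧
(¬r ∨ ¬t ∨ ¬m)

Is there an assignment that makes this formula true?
Yes

Yes, the formula is satisfiable.

One satisfying assignment is: m=False, t=False, q=True, x=False, h=False, a=True, j=False, v=False, u=False, r=False

Verification: With this assignment, all 50 clauses evaluate to true.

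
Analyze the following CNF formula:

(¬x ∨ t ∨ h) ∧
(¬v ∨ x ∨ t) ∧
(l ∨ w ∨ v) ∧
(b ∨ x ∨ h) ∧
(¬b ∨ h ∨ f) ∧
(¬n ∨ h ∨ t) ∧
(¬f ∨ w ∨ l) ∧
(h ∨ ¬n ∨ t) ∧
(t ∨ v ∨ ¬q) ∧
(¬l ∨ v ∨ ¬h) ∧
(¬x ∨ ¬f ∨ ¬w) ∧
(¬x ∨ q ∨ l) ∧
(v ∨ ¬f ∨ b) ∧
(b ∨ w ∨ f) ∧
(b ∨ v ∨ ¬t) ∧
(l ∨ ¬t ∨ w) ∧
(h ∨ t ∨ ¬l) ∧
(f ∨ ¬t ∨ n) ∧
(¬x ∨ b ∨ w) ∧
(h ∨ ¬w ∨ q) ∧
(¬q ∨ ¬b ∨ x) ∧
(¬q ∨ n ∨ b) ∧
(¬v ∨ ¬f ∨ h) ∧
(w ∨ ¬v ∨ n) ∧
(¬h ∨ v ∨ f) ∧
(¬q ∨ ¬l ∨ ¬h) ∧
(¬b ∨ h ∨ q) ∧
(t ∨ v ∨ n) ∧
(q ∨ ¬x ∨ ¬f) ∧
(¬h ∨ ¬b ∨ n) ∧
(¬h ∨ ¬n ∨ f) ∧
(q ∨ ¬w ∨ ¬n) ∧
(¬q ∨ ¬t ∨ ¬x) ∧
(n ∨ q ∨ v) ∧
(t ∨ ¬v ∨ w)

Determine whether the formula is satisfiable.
Yes

Yes, the formula is satisfiable.

One satisfying assignment is: b=False, v=True, w=True, n=False, t=False, q=False, l=True, x=True, h=True, f=False

Verification: With this assignment, all 35 clauses evaluate to true.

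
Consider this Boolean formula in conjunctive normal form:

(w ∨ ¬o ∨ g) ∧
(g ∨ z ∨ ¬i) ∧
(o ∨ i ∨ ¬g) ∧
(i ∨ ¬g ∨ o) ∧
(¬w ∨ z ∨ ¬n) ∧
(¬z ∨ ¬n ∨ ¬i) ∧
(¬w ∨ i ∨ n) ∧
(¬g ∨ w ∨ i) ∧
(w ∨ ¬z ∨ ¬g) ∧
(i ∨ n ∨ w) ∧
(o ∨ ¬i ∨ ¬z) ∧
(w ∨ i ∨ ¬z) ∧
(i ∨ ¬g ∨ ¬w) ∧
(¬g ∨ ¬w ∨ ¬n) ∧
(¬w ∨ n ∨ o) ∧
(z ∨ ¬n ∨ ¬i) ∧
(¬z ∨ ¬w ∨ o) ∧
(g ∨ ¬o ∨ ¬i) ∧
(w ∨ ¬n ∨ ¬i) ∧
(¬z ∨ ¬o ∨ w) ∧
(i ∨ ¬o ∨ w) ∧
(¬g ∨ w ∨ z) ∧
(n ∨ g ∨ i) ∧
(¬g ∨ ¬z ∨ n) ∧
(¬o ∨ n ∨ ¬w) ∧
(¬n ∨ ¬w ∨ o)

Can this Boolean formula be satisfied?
Yes

Yes, the formula is satisfiable.

One satisfying assignment is: o=False, n=True, g=False, w=False, i=False, z=False

Verification: With this assignment, all 26 clauses evaluate to true.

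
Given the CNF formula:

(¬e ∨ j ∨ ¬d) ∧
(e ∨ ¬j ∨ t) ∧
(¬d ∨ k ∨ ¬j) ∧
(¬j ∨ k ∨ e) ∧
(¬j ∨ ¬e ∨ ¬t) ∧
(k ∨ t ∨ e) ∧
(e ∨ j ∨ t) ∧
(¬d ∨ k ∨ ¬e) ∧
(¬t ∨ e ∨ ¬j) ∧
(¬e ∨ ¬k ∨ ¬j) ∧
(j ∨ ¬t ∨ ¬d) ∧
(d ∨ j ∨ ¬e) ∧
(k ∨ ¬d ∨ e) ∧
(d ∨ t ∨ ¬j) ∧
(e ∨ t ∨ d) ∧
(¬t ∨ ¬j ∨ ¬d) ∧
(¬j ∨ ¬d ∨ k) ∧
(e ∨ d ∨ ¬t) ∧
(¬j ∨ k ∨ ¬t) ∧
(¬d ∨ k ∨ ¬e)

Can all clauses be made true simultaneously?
No

No, the formula is not satisfiable.

No assignment of truth values to the variables can make all 20 clauses true simultaneously.

The formula is UNSAT (unsatisfiable).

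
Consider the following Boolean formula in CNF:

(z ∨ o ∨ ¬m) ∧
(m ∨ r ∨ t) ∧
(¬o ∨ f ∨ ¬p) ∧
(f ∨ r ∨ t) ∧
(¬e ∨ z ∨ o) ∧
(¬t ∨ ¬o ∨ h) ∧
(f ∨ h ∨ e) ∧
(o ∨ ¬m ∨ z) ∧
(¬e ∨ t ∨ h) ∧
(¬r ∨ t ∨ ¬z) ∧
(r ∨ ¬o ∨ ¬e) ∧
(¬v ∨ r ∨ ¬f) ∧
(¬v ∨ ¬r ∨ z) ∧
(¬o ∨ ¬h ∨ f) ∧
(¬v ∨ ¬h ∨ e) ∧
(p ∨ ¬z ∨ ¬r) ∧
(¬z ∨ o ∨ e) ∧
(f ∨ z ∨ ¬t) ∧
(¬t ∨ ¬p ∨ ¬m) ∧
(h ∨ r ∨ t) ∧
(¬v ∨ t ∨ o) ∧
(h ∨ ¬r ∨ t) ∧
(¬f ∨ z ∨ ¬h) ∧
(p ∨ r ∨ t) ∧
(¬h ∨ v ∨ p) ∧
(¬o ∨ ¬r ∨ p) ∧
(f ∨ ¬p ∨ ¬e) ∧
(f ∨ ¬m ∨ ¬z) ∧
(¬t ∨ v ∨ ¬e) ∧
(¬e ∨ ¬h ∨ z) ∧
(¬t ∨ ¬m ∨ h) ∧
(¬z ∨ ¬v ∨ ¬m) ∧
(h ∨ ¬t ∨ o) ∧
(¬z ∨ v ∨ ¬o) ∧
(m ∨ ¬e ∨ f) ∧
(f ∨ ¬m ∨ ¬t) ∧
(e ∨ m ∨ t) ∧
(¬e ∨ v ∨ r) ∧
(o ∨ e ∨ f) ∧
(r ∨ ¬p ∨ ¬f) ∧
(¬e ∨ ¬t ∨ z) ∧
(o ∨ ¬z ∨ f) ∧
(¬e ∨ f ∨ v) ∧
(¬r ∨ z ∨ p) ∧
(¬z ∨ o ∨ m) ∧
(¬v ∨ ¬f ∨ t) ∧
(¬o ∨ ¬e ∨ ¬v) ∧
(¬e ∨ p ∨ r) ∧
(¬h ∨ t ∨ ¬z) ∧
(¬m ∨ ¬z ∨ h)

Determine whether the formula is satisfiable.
No

No, the formula is not satisfiable.

No assignment of truth values to the variables can make all 50 clauses true simultaneously.

The formula is UNSAT (unsatisfiable).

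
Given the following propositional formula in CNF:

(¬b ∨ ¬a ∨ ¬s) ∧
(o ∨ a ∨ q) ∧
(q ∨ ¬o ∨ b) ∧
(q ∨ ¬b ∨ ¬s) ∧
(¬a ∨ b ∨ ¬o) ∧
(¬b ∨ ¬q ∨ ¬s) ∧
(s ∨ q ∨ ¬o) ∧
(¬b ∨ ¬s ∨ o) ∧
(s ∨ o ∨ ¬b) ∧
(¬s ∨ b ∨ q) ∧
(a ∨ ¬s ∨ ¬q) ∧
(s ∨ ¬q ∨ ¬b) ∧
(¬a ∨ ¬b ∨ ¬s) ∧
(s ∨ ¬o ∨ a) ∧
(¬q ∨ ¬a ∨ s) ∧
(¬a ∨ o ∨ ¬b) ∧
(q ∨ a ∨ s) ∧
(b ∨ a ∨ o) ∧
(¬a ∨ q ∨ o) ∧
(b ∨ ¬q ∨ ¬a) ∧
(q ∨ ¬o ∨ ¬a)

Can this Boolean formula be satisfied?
No

No, the formula is not satisfiable.

No assignment of truth values to the variables can make all 21 clauses true simultaneously.

The formula is UNSAT (unsatisfiable).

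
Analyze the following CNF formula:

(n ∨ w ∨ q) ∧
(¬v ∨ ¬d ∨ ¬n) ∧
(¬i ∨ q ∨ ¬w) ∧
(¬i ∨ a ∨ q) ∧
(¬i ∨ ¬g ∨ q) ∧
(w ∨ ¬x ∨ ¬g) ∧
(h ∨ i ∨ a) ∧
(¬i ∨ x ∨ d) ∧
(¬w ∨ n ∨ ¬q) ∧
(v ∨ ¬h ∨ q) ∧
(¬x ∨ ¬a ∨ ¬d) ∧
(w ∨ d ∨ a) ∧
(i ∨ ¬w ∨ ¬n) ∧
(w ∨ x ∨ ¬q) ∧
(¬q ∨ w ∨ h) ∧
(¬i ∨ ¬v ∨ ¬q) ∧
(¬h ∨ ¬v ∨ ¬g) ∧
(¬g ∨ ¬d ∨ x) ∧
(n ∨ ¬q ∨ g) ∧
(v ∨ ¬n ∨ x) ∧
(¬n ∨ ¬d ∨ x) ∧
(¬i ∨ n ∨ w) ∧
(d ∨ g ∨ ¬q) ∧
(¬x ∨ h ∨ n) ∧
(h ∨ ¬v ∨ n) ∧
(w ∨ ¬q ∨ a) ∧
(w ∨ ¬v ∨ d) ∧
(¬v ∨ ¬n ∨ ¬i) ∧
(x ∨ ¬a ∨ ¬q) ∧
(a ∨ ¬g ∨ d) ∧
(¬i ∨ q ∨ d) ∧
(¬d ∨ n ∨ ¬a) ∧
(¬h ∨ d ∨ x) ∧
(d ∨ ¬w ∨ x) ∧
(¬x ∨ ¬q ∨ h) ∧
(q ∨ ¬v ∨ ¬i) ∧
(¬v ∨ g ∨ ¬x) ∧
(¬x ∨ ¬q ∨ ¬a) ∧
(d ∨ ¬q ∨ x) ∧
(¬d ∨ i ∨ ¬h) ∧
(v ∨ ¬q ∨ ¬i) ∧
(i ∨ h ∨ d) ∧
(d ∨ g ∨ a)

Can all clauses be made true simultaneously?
No

No, the formula is not satisfiable.

No assignment of truth values to the variables can make all 43 clauses true simultaneously.

The formula is UNSAT (unsatisfiable).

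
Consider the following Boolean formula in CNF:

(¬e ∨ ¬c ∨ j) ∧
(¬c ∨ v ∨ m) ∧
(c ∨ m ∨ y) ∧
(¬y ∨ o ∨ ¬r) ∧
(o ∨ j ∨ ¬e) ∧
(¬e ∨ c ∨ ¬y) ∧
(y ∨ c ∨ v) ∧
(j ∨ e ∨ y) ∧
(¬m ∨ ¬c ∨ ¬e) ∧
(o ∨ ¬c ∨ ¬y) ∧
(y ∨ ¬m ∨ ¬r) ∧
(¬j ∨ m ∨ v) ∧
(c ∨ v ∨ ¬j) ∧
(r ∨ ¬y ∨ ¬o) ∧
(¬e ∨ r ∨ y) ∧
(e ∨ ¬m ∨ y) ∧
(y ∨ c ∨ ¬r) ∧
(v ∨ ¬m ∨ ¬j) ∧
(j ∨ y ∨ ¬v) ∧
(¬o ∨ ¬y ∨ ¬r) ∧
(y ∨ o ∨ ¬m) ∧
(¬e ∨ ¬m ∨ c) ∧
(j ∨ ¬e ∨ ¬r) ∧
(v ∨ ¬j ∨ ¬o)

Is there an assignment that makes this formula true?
Yes

Yes, the formula is satisfiable.

One satisfying assignment is: r=False, y=False, j=True, e=False, c=True, m=False, o=False, v=True

Verification: With this assignment, all 24 clauses evaluate to true.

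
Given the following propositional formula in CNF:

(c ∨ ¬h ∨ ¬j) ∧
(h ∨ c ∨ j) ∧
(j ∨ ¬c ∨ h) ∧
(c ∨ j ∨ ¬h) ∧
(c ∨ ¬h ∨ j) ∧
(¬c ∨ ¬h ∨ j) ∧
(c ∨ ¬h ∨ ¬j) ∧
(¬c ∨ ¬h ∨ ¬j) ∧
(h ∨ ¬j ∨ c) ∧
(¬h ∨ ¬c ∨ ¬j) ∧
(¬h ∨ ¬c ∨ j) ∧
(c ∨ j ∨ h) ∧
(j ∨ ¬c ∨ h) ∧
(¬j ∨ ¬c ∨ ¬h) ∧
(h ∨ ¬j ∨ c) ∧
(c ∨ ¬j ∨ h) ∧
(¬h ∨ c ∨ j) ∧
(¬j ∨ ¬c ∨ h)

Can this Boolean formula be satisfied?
No

No, the formula is not satisfiable.

No assignment of truth values to the variables can make all 18 clauses true simultaneously.

The formula is UNSAT (unsatisfiable).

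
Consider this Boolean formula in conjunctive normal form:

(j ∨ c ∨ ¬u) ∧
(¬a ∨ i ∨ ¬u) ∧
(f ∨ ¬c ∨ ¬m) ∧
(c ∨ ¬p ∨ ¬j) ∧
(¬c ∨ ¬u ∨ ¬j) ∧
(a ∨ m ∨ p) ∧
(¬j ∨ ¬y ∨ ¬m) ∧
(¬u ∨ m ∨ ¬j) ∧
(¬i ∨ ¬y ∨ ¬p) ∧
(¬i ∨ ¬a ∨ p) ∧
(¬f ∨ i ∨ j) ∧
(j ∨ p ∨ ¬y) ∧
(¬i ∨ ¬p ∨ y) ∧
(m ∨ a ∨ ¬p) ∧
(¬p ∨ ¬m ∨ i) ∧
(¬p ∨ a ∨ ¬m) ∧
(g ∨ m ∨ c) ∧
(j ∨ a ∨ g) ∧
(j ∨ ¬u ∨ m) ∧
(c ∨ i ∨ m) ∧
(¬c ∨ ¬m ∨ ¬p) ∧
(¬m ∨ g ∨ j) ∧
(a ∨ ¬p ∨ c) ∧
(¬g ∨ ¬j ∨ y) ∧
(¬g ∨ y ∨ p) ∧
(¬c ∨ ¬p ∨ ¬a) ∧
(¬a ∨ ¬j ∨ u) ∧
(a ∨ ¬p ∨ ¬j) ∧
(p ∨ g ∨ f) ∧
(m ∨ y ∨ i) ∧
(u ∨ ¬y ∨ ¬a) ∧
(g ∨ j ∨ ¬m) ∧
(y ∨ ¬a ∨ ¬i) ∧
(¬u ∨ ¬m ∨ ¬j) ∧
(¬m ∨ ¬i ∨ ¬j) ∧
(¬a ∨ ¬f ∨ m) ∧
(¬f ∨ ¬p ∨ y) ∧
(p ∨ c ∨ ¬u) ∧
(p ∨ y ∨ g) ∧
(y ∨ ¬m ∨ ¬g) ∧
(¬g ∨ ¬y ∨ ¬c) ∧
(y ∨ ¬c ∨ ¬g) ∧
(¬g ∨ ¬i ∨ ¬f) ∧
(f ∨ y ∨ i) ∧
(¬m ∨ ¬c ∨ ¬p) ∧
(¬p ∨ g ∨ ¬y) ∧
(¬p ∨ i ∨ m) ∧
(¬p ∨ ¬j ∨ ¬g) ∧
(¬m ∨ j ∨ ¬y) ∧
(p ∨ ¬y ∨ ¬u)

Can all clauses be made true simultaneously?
No

No, the formula is not satisfiable.

No assignment of truth values to the variables can make all 50 clauses true simultaneously.

The formula is UNSAT (unsatisfiable).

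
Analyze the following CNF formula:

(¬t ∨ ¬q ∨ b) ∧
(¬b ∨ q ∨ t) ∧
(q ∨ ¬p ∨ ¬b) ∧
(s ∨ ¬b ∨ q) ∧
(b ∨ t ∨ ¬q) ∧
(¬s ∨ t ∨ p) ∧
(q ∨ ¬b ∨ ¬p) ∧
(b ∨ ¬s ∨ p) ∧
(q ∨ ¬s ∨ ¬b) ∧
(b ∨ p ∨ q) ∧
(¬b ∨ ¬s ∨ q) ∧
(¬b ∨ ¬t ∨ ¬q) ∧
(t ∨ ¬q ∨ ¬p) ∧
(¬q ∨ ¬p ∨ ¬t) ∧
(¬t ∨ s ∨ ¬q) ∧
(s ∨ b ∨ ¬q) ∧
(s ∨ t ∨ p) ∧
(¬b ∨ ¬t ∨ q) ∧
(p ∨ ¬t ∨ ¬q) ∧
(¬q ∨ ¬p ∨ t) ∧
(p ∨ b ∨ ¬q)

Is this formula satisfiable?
Yes

Yes, the formula is satisfiable.

One satisfying assignment is: p=True, q=False, b=False, t=False, s=False

Verification: With this assignment, all 21 clauses evaluate to true.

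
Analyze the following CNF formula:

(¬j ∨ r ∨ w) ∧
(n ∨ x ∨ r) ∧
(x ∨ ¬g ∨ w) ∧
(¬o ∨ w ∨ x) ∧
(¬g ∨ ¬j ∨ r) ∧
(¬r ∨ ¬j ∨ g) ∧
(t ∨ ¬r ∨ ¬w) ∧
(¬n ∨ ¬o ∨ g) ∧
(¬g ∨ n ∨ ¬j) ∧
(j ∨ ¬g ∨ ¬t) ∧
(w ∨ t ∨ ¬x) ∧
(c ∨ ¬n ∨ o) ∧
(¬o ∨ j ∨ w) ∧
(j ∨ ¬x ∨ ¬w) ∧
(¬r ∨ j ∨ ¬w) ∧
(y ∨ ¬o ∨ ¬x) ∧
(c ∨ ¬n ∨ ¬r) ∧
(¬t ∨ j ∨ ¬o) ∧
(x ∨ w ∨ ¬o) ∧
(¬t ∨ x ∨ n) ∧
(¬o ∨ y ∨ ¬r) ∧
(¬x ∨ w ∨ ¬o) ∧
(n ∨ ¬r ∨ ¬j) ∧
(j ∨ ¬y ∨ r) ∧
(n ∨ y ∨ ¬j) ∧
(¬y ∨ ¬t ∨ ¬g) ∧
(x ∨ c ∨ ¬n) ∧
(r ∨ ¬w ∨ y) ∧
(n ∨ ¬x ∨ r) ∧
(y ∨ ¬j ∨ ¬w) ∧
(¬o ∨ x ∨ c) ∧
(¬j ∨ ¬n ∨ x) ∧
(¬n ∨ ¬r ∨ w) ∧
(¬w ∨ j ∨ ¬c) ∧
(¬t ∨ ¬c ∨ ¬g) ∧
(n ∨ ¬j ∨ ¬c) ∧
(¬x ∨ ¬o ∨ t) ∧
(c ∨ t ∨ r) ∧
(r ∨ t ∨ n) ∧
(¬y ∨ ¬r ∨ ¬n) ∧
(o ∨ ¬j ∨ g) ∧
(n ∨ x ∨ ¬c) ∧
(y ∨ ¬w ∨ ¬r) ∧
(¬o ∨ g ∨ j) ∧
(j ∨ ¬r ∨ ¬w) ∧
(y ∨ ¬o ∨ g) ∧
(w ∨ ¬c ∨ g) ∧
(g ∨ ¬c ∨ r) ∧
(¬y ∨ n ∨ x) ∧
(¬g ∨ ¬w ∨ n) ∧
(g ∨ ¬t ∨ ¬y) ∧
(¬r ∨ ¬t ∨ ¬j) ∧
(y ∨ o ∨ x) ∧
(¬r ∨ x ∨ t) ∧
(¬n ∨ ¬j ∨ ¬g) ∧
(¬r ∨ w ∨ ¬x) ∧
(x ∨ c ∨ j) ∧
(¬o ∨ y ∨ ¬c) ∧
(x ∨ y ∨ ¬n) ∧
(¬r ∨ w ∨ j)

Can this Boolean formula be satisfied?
No

No, the formula is not satisfiable.

No assignment of truth values to the variables can make all 60 clauses true simultaneously.

The formula is UNSAT (unsatisfiable).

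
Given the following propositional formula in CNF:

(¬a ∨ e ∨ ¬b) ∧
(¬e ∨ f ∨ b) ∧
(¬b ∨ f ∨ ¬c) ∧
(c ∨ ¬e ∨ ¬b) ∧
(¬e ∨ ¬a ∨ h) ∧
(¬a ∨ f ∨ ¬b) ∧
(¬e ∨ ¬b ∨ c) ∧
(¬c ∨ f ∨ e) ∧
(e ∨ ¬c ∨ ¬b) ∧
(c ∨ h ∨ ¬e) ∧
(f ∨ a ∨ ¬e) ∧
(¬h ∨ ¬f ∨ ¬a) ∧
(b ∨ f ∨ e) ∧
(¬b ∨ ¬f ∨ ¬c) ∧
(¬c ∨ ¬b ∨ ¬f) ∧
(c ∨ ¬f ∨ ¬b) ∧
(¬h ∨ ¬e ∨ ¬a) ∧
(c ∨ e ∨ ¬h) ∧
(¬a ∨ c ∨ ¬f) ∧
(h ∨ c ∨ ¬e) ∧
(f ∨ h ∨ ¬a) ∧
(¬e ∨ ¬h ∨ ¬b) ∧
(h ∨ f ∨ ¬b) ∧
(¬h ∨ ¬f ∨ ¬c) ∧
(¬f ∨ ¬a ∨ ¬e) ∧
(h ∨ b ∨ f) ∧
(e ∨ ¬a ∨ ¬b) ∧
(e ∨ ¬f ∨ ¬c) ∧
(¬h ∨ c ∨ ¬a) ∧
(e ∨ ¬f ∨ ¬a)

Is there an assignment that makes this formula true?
Yes

Yes, the formula is satisfiable.

One satisfying assignment is: c=False, h=False, b=False, a=False, e=False, f=True

Verification: With this assignment, all 30 clauses evaluate to true.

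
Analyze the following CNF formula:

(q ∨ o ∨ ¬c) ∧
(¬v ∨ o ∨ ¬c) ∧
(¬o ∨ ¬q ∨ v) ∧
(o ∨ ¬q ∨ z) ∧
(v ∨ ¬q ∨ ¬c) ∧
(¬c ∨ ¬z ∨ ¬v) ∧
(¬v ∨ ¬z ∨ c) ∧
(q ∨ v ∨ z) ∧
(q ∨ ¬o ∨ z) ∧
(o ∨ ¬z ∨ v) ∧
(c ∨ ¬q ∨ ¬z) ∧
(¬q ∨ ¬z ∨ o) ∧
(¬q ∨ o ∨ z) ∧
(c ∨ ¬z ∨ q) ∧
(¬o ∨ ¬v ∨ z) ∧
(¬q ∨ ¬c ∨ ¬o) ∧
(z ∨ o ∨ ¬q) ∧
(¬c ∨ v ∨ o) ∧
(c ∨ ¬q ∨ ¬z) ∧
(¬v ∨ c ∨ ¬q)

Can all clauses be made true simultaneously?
Yes

Yes, the formula is satisfiable.

One satisfying assignment is: c=False, v=True, o=False, q=False, z=False

Verification: With this assignment, all 20 clauses evaluate to true.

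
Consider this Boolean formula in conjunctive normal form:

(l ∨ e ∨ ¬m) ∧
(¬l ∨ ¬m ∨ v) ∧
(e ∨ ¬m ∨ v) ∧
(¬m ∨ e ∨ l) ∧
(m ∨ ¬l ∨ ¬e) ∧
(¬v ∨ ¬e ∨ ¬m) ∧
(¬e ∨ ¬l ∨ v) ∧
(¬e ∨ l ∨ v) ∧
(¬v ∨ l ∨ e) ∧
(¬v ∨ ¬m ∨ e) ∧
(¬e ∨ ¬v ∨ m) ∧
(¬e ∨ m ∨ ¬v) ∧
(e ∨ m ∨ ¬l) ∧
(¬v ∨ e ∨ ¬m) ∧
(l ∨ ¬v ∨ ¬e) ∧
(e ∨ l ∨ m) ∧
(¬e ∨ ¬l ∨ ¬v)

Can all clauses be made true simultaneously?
No

No, the formula is not satisfiable.

No assignment of truth values to the variables can make all 17 clauses true simultaneously.

The formula is UNSAT (unsatisfiable).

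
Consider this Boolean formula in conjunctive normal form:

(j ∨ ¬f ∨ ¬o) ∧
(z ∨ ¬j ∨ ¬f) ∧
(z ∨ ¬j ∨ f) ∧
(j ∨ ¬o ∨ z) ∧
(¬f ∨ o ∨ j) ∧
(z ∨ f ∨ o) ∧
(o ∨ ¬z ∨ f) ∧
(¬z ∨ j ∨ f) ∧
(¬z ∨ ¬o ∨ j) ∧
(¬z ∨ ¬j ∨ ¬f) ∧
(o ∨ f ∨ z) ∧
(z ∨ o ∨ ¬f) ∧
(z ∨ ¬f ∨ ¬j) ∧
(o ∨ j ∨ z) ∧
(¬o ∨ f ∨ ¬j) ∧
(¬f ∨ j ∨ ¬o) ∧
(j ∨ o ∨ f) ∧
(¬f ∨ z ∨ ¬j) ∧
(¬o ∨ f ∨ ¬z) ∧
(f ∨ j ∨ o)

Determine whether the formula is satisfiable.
No

No, the formula is not satisfiable.

No assignment of truth values to the variables can make all 20 clauses true simultaneously.

The formula is UNSAT (unsatisfiable).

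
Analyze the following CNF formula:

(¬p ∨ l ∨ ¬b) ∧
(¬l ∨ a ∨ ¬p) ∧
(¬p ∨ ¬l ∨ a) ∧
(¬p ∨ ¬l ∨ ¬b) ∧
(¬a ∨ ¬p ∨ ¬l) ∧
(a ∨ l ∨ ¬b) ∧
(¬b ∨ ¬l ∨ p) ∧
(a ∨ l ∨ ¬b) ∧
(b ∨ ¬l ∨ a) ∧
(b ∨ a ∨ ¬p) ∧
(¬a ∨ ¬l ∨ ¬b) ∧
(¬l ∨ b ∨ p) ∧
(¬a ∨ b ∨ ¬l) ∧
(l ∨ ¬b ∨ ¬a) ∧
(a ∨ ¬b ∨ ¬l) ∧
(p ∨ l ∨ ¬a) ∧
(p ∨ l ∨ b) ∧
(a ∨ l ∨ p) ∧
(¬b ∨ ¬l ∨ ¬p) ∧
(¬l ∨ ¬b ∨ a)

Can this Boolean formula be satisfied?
Yes

Yes, the formula is satisfiable.

One satisfying assignment is: a=True, p=True, l=False, b=False

Verification: With this assignment, all 20 clauses evaluate to true.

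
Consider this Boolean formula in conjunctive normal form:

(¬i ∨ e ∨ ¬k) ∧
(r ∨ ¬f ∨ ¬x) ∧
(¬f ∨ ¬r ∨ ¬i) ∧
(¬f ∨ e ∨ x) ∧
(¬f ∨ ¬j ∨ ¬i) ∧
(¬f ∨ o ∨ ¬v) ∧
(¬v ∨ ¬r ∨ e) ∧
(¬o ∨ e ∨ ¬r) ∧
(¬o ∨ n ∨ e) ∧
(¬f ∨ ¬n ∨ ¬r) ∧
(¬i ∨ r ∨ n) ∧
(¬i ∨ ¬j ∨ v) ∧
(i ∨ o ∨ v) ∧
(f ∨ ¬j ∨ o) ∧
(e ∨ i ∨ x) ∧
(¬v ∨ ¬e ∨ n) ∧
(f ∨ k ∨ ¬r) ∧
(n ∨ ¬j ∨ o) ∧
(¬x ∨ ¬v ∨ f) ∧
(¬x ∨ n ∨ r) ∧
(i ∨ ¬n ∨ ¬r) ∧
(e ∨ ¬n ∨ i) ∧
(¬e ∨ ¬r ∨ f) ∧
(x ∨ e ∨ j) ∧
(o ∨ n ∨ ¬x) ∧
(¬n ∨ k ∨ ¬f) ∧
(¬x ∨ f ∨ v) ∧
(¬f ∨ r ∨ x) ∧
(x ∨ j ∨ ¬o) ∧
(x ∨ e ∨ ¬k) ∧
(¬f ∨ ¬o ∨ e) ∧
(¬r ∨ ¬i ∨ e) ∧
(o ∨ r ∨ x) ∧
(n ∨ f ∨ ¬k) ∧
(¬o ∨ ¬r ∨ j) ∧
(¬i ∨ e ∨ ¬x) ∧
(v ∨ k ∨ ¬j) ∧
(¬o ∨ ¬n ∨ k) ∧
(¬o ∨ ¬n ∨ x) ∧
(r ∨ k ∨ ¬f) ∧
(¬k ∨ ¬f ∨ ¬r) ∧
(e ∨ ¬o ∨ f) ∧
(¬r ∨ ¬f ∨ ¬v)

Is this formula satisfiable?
No

No, the formula is not satisfiable.

No assignment of truth values to the variables can make all 43 clauses true simultaneously.

The formula is UNSAT (unsatisfiable).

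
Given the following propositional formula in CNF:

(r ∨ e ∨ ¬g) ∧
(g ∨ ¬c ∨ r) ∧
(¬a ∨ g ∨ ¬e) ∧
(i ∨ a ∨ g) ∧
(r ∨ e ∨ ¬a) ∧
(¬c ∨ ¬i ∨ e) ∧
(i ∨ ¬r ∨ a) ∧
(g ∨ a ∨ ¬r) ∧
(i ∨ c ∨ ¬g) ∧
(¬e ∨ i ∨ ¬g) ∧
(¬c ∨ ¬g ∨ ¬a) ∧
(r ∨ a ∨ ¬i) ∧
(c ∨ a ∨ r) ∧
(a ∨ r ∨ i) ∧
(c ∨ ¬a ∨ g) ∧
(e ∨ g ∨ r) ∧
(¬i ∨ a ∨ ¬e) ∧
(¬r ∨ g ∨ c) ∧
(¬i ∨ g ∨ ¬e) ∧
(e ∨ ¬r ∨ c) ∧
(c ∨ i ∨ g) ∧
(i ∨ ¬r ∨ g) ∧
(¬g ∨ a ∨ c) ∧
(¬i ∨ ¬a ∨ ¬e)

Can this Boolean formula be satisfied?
No

No, the formula is not satisfiable.

No assignment of truth values to the variables can make all 24 clauses true simultaneously.

The formula is UNSAT (unsatisfiable).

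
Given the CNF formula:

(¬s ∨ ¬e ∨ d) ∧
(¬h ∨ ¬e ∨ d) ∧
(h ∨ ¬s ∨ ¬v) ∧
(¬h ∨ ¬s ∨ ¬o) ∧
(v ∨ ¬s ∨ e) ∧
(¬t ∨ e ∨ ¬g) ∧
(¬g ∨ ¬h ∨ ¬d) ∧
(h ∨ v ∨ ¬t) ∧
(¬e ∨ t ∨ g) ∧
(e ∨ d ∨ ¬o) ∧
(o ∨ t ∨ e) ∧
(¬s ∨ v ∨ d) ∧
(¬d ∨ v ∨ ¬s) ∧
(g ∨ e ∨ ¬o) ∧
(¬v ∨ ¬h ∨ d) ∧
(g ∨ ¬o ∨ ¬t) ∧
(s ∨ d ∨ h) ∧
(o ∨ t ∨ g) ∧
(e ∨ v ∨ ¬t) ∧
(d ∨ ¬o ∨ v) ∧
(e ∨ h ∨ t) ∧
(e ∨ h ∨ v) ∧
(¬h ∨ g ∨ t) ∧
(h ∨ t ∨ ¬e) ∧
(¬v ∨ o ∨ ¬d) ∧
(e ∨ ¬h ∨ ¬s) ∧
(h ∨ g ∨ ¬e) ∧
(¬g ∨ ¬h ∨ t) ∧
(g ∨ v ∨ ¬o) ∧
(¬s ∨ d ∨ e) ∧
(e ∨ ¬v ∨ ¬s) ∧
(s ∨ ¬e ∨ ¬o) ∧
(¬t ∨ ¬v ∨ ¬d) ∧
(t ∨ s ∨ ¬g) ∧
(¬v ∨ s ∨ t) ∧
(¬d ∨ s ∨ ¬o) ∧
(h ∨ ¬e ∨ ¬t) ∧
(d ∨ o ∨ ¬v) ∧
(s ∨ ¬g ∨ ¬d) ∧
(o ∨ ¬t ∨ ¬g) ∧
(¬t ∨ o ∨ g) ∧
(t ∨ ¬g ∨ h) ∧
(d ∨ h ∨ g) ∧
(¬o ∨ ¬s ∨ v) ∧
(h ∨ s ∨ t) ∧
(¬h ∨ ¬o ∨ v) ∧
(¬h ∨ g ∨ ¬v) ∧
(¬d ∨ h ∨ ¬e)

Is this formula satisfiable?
No

No, the formula is not satisfiable.

No assignment of truth values to the variables can make all 48 clauses true simultaneously.

The formula is UNSAT (unsatisfiable).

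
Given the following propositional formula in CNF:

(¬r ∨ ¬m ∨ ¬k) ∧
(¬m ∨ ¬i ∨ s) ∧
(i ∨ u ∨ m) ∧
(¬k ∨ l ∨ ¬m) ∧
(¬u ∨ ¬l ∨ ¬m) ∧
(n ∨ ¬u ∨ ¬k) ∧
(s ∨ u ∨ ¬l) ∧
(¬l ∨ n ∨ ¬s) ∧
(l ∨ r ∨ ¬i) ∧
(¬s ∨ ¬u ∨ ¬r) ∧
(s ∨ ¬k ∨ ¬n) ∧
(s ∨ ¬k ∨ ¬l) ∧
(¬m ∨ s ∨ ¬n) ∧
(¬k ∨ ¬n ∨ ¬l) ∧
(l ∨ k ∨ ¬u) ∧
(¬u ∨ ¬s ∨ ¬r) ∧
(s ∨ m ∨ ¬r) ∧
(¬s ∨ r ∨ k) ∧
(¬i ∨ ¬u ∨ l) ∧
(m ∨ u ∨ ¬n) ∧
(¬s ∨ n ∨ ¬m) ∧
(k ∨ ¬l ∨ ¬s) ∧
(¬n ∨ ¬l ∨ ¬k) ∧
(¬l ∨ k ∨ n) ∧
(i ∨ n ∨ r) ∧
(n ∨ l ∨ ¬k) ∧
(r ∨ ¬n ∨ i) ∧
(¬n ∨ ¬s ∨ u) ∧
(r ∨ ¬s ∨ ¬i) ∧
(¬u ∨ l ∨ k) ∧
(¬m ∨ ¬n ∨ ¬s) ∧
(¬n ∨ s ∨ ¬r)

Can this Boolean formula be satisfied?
Yes

Yes, the formula is satisfiable.

One satisfying assignment is: l=False, k=False, n=False, i=False, m=True, r=True, s=False, u=False

Verification: With this assignment, all 32 clauses evaluate to true.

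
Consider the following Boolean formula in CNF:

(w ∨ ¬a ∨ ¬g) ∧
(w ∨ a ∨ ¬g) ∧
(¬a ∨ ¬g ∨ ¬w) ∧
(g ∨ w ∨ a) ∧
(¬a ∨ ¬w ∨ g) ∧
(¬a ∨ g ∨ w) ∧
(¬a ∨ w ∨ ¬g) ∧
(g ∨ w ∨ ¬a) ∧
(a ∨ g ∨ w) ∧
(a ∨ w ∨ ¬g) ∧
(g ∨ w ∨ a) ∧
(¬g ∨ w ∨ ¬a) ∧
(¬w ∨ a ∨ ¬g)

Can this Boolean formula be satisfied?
Yes

Yes, the formula is satisfiable.

One satisfying assignment is: a=False, g=False, w=True

Verification: With this assignment, all 13 clauses evaluate to true.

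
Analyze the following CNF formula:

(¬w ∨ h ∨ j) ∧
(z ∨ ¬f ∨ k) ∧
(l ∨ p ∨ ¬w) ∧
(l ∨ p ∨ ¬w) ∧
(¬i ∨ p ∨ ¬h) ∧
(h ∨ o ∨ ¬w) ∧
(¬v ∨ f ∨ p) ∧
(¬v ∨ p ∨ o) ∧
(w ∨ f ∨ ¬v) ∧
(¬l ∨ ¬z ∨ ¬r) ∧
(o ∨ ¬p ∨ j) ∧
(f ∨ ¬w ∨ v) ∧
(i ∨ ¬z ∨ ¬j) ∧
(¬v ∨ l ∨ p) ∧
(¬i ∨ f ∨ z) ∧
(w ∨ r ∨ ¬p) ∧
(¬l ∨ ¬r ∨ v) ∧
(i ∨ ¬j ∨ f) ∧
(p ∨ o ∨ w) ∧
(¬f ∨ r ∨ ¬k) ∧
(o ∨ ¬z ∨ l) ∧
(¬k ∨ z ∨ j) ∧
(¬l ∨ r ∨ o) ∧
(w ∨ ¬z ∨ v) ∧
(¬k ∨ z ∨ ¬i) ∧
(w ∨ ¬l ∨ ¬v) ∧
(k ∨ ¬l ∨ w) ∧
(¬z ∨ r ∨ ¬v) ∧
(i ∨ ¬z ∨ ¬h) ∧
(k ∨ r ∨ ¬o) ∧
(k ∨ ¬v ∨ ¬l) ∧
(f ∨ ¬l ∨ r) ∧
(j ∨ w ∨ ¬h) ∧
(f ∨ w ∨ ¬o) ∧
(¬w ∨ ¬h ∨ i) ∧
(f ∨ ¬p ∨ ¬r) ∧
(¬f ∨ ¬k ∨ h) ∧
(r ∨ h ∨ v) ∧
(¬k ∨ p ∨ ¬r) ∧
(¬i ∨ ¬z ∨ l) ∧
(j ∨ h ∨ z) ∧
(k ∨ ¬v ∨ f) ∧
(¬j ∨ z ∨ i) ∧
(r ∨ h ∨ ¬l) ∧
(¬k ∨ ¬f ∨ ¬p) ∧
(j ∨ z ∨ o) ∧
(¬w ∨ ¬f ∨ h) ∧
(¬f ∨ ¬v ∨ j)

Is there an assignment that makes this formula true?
No

No, the formula is not satisfiable.

No assignment of truth values to the variables can make all 48 clauses true simultaneously.

The formula is UNSAT (unsatisfiable).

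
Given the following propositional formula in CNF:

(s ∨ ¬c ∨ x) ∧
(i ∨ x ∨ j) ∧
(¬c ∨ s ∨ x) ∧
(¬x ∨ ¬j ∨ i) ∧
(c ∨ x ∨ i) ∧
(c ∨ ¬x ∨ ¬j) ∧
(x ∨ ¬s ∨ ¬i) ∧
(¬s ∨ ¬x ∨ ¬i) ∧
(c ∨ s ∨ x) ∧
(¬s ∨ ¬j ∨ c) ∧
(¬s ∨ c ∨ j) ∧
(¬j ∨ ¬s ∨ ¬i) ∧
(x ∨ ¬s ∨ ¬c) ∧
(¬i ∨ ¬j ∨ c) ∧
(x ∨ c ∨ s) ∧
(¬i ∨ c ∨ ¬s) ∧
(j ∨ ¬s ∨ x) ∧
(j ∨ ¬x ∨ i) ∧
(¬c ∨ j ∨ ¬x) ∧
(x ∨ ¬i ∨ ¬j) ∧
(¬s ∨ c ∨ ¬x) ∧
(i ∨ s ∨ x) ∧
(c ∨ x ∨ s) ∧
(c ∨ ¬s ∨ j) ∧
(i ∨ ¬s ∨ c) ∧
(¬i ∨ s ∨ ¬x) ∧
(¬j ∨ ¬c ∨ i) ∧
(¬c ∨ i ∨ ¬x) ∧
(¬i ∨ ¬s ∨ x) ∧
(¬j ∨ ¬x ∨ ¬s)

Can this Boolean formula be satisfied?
No

No, the formula is not satisfiable.

No assignment of truth values to the variables can make all 30 clauses true simultaneously.

The formula is UNSAT (unsatisfiable).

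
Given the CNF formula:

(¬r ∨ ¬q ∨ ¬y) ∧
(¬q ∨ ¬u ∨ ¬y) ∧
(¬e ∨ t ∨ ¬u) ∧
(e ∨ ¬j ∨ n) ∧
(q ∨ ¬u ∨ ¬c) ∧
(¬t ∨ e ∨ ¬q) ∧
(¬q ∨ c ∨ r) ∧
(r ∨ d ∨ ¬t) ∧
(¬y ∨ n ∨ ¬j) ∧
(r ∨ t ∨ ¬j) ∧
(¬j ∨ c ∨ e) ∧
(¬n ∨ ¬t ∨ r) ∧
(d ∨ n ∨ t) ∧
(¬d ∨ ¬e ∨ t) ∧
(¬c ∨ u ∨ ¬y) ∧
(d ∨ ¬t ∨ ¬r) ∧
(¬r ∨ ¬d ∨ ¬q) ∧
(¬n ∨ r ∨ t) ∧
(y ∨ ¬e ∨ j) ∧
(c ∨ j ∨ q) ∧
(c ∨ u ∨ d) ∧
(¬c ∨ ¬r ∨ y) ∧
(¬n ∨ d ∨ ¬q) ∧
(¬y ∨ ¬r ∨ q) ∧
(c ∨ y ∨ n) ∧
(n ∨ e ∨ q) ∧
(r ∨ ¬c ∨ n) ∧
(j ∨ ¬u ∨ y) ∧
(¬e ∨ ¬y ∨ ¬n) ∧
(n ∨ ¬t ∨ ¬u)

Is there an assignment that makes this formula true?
Yes

Yes, the formula is satisfiable.

One satisfying assignment is: u=True, j=True, r=True, t=True, n=True, y=False, e=True, d=True, c=False, q=False

Verification: With this assignment, all 30 clauses evaluate to true.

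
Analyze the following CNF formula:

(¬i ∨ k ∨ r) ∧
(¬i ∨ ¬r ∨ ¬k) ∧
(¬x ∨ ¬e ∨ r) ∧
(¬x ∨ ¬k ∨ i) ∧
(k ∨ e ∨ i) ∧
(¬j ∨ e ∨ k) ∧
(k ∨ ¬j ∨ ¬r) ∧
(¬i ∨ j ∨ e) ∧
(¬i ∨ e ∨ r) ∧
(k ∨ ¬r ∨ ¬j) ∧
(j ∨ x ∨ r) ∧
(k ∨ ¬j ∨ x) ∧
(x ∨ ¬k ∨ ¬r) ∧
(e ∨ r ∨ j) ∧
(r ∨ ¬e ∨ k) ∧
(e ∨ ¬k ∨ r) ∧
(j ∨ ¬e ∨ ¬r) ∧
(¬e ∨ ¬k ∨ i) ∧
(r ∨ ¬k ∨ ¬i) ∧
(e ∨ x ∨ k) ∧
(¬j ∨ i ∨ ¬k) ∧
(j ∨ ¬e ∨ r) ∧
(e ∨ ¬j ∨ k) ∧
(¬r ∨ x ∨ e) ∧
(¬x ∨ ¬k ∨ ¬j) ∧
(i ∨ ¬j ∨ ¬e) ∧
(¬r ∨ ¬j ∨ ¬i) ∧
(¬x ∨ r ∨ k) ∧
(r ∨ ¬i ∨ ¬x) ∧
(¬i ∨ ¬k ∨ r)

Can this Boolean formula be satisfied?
No

No, the formula is not satisfiable.

No assignment of truth values to the variables can make all 30 clauses true simultaneously.

The formula is UNSAT (unsatisfiable).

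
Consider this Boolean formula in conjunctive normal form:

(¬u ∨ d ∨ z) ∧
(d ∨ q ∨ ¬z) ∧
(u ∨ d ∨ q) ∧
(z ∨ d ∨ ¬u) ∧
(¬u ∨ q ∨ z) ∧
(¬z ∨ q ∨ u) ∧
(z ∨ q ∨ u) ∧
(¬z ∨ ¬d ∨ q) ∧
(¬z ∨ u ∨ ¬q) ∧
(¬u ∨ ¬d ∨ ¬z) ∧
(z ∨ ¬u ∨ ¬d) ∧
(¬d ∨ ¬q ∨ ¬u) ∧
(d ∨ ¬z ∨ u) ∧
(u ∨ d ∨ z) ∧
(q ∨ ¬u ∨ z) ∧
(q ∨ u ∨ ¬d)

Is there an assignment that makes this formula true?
Yes

Yes, the formula is satisfiable.

One satisfying assignment is: q=True, u=False, d=True, z=False

Verification: With this assignment, all 16 clauses evaluate to true.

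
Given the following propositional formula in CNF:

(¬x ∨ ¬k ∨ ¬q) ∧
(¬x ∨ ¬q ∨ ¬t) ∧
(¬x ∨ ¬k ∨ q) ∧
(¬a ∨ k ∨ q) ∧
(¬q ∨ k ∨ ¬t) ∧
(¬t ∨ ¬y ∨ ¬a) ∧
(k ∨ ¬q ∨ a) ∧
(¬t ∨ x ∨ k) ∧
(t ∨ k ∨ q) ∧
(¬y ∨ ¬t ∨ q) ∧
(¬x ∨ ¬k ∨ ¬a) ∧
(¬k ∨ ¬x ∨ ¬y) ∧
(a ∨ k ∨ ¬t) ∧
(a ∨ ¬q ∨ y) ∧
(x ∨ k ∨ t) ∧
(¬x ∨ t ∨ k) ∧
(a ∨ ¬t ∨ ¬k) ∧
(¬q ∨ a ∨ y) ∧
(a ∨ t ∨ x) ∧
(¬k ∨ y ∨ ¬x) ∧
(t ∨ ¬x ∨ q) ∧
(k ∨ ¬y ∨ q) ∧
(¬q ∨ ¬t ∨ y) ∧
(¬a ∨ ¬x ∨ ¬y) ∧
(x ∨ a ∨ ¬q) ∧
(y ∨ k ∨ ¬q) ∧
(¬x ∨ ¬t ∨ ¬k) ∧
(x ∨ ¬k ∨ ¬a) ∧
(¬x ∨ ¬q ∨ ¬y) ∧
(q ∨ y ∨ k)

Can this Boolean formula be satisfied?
No

No, the formula is not satisfiable.

No assignment of truth values to the variables can make all 30 clauses true simultaneously.

The formula is UNSAT (unsatisfiable).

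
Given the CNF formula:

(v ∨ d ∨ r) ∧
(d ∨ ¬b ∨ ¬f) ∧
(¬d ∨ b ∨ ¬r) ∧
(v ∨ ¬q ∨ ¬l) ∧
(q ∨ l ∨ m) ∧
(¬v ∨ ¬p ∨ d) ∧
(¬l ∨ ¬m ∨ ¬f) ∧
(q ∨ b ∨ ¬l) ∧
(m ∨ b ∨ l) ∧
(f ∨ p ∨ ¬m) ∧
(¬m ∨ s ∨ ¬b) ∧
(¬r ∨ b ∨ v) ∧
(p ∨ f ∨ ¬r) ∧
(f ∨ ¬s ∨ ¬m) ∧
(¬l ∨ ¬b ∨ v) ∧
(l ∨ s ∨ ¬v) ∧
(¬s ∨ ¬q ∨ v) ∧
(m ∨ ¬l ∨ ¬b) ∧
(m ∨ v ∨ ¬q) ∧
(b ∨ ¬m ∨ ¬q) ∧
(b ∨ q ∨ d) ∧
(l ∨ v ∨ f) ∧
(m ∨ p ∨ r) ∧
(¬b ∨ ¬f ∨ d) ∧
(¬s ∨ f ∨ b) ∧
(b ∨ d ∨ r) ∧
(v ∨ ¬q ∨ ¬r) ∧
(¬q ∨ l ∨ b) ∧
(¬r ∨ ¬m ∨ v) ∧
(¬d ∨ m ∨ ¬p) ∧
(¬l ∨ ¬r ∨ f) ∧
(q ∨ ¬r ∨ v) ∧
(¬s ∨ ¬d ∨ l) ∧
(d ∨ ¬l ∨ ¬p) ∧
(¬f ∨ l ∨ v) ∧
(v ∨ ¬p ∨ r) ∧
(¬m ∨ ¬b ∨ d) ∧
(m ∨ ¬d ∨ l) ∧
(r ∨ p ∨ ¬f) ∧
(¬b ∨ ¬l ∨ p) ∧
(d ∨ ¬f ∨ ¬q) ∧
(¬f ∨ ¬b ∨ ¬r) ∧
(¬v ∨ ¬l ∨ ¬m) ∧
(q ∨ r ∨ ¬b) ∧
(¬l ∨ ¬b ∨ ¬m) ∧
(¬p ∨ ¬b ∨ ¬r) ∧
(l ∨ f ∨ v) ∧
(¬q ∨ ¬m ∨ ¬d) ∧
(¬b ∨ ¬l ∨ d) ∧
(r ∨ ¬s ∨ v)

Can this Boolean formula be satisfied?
No

No, the formula is not satisfiable.

No assignment of truth values to the variables can make all 50 clauses true simultaneously.

The formula is UNSAT (unsatisfiable).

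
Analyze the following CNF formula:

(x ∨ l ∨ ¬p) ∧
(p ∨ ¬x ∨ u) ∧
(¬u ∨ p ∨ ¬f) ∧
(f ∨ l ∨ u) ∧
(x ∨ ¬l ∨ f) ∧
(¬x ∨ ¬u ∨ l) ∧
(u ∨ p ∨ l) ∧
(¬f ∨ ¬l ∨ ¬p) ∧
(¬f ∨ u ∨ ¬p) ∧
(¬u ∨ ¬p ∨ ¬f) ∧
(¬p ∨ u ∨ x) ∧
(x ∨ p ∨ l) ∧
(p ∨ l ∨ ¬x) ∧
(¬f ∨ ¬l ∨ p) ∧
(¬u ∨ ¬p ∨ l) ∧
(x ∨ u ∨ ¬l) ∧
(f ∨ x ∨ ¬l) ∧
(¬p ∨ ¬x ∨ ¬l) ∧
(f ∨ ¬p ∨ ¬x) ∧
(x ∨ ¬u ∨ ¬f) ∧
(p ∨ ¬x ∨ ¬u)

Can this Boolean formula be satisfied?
No

No, the formula is not satisfiable.

No assignment of truth values to the variables can make all 21 clauses true simultaneously.

The formula is UNSAT (unsatisfiable).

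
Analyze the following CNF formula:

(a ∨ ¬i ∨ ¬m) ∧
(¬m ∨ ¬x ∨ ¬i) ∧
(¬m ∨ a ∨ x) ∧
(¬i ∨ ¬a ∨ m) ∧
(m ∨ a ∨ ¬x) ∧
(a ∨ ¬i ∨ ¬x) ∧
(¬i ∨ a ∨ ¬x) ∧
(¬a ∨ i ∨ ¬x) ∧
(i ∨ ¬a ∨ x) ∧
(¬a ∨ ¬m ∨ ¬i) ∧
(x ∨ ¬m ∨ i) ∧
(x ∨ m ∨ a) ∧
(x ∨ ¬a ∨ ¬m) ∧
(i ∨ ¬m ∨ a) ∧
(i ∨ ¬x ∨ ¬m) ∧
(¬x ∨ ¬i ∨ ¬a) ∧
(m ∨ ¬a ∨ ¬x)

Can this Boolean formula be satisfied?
No

No, the formula is not satisfiable.

No assignment of truth values to the variables can make all 17 clauses true simultaneously.

The formula is UNSAT (unsatisfiable).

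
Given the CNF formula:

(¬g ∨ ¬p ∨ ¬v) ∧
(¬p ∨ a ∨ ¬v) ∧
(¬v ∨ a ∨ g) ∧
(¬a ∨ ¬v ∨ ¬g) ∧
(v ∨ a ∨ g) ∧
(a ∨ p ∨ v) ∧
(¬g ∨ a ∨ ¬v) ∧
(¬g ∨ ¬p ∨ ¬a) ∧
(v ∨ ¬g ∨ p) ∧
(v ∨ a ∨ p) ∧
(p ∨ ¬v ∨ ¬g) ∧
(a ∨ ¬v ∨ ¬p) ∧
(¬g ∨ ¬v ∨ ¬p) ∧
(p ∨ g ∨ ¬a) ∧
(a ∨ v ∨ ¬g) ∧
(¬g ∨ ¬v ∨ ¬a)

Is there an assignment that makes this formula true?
Yes

Yes, the formula is satisfiable.

One satisfying assignment is: a=True, g=False, v=True, p=True

Verification: With this assignment, all 16 clauses evaluate to true.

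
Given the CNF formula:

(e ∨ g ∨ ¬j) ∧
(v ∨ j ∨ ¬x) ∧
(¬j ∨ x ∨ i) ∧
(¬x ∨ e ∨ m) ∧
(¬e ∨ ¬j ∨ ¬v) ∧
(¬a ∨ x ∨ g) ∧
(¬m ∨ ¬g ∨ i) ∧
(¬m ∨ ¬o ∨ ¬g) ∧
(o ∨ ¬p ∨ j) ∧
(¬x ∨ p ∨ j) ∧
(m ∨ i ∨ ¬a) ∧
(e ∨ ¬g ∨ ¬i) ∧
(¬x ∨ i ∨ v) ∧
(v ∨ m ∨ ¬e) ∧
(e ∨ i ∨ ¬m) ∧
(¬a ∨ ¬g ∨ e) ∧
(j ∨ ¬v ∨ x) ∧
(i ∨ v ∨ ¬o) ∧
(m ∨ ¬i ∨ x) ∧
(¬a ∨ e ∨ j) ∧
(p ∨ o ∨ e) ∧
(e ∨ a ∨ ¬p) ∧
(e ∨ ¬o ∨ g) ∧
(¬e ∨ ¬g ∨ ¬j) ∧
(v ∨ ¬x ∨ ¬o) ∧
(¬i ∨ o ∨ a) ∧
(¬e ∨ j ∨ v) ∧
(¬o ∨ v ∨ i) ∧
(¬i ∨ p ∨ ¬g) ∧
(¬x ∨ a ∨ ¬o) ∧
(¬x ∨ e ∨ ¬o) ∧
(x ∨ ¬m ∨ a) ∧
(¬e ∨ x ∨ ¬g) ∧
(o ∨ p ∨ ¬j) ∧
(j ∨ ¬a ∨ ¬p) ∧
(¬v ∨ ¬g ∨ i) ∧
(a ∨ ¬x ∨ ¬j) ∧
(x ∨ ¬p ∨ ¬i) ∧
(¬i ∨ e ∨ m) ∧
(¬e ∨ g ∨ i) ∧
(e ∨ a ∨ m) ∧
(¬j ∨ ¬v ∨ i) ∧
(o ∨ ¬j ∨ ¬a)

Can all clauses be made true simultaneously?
No

No, the formula is not satisfiable.

No assignment of truth values to the variables can make all 43 clauses true simultaneously.

The formula is UNSAT (unsatisfiable).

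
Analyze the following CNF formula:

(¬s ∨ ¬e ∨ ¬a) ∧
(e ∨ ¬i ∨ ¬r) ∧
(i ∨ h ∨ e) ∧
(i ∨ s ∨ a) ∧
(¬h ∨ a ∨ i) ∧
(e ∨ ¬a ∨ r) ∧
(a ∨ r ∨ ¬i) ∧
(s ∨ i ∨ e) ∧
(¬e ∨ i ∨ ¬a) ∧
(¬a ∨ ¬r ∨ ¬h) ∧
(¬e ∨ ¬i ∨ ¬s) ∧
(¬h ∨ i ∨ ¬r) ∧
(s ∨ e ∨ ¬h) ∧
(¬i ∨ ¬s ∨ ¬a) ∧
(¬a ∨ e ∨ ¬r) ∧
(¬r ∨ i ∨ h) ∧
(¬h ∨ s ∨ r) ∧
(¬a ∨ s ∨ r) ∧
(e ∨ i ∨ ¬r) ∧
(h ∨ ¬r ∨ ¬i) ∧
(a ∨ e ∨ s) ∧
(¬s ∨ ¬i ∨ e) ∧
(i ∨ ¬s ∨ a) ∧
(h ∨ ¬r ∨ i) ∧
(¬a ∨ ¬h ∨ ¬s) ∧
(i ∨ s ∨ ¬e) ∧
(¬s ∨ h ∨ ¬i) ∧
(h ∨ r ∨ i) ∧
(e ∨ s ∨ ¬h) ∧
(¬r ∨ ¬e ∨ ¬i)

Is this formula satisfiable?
No

No, the formula is not satisfiable.

No assignment of truth values to the variables can make all 30 clauses true simultaneously.

The formula is UNSAT (unsatisfiable).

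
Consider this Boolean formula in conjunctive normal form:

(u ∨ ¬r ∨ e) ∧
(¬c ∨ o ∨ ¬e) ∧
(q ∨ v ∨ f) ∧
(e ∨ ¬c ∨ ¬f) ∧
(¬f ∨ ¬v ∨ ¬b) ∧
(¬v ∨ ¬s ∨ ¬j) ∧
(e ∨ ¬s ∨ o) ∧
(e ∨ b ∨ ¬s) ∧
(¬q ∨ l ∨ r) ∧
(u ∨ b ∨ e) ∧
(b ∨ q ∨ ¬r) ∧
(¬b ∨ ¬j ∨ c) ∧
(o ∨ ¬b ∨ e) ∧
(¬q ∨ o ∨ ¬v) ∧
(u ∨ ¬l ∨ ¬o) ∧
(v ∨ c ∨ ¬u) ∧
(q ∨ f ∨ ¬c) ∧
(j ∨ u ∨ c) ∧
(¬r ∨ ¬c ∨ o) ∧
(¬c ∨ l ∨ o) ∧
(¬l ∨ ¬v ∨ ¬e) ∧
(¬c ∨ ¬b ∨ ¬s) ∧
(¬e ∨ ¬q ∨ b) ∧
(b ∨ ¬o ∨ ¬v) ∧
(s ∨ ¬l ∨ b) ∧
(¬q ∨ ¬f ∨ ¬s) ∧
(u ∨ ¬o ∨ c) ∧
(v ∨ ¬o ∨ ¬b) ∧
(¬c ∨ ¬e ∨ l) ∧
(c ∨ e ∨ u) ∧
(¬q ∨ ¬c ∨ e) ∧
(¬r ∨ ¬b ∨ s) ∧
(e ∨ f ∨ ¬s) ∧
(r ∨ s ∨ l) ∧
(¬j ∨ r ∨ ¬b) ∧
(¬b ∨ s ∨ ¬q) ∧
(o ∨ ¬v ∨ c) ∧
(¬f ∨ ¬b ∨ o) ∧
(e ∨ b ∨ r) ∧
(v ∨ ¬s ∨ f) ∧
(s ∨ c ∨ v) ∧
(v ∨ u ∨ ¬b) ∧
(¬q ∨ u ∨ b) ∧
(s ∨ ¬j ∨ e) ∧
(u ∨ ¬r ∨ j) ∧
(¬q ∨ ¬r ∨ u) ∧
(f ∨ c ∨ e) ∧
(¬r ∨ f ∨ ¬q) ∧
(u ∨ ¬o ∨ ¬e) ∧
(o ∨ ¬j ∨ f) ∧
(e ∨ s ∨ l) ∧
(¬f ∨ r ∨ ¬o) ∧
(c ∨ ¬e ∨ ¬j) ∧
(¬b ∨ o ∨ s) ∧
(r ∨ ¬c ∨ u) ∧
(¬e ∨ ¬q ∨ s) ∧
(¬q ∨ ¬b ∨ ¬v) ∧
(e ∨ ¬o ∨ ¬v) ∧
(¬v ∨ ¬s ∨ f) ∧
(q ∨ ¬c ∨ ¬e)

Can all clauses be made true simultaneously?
No

No, the formula is not satisfiable.

No assignment of truth values to the variables can make all 60 clauses true simultaneously.

The formula is UNSAT (unsatisfiable).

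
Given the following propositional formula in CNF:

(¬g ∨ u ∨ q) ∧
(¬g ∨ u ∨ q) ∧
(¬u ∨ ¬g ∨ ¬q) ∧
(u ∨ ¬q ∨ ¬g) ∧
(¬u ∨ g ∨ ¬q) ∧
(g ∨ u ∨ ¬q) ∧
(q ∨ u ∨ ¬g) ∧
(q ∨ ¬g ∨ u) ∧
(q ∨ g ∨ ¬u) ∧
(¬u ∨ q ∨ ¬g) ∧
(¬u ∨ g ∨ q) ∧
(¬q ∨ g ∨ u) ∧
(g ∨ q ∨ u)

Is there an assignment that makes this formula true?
No

No, the formula is not satisfiable.

No assignment of truth values to the variables can make all 13 clauses true simultaneously.

The formula is UNSAT (unsatisfiable).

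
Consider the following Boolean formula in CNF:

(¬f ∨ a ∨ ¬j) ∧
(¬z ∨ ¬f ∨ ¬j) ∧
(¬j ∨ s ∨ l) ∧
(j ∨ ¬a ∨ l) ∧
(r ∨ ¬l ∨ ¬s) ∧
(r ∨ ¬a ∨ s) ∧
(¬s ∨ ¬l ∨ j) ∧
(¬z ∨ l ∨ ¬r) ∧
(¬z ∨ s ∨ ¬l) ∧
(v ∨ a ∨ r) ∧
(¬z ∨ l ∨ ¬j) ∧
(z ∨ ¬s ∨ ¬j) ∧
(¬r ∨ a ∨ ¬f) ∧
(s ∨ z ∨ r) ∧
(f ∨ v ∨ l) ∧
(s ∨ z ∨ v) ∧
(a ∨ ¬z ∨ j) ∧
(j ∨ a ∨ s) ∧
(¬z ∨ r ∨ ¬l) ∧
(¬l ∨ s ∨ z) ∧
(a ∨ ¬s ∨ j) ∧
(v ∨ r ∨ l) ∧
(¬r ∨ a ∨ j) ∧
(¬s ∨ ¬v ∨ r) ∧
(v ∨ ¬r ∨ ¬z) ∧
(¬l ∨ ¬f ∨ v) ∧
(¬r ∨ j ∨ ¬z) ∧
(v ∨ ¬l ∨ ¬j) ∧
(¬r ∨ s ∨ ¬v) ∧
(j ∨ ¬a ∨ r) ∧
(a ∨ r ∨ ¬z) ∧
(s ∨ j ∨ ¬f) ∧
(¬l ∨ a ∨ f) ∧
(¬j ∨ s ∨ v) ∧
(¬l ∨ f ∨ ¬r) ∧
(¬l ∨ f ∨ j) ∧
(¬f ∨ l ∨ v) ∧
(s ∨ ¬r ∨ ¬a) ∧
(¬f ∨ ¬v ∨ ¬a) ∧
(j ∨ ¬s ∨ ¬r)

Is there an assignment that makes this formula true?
No

No, the formula is not satisfiable.

No assignment of truth values to the variables can make all 40 clauses true simultaneously.

The formula is UNSAT (unsatisfiable).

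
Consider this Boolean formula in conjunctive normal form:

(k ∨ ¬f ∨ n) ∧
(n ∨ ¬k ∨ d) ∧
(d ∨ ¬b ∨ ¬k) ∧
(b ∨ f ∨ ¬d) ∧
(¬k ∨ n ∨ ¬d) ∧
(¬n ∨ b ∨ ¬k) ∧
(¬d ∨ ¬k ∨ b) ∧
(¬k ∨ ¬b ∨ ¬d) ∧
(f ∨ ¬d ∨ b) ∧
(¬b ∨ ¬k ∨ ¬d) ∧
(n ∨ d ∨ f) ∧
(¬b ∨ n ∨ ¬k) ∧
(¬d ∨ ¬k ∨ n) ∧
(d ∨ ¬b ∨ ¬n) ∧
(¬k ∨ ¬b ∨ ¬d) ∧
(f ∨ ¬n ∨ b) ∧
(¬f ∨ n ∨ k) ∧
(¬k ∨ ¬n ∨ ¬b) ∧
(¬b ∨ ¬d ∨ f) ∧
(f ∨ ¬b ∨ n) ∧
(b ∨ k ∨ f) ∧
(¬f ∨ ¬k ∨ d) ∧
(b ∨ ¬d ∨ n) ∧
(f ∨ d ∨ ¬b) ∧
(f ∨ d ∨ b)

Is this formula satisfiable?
Yes

Yes, the formula is satisfiable.

One satisfying assignment is: n=True, b=True, f=True, d=True, k=False

Verification: With this assignment, all 25 clauses evaluate to true.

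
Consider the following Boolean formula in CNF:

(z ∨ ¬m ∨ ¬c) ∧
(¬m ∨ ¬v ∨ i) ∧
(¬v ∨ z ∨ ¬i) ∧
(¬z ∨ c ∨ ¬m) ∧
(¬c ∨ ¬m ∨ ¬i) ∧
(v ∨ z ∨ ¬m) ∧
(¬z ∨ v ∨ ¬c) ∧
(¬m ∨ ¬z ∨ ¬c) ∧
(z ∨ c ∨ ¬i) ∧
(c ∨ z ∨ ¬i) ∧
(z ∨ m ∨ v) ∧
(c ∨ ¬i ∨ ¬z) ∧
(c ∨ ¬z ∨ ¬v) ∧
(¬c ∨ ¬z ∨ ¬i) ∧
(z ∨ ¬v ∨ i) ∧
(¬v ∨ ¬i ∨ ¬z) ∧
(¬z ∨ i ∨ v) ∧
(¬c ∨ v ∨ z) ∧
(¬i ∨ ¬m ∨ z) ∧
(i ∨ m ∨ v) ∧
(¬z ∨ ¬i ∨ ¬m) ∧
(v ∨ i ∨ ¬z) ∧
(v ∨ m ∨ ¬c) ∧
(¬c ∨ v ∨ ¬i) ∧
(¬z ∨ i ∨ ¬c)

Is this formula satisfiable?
No

No, the formula is not satisfiable.

No assignment of truth values to the variables can make all 25 clauses true simultaneously.

The formula is UNSAT (unsatisfiable).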